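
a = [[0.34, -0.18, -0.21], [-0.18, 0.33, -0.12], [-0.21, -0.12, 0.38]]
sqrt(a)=[[0.48, -0.22, -0.24],[-0.22, 0.50, -0.17],[-0.24, -0.17, 0.54]]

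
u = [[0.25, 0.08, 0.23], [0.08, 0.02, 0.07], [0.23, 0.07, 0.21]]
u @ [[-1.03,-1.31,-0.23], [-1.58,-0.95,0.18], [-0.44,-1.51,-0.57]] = [[-0.49, -0.75, -0.17],[-0.14, -0.23, -0.05],[-0.44, -0.68, -0.16]]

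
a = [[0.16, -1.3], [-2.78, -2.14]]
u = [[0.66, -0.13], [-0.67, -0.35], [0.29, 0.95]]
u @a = [[0.47, -0.58],[0.87, 1.62],[-2.59, -2.41]]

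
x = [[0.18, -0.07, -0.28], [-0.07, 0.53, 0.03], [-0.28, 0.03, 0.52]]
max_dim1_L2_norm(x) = 0.59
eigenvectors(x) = [[-0.87, -0.48, -0.09], [-0.09, 0.34, -0.94], [-0.48, 0.81, 0.34]]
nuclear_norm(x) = 1.23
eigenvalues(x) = [0.02, 0.7, 0.51]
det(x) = 0.01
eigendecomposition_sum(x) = [[0.01, 0.0, 0.01], [0.0, 0.00, 0.00], [0.01, 0.00, 0.00]] + [[0.16, -0.11, -0.27], [-0.11, 0.08, 0.19], [-0.27, 0.19, 0.46]] + [[0.0, 0.04, -0.02], [0.04, 0.45, -0.16], [-0.02, -0.16, 0.06]]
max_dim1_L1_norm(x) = 0.83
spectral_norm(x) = 0.70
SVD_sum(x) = [[0.16, -0.11, -0.27], [-0.11, 0.08, 0.19], [-0.27, 0.19, 0.46]] + [[0.00, 0.04, -0.02],[0.04, 0.45, -0.16],[-0.02, -0.16, 0.06]] + [[0.01,0.0,0.01],[0.00,0.0,0.00],[0.01,0.00,0.00]]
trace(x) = 1.23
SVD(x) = [[-0.48,-0.09,0.87], [0.34,-0.94,0.09], [0.81,0.34,0.48]] @ diag([0.6995468962571026, 0.5122527572645383, 0.018200346478358855]) @ [[-0.48, 0.34, 0.81], [-0.09, -0.94, 0.34], [0.87, 0.09, 0.48]]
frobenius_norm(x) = 0.87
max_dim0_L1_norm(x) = 0.83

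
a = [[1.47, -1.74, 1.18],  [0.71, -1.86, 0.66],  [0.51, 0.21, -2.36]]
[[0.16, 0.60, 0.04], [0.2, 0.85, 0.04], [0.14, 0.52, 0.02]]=a @ [[0.01, -0.04, 0.01], [-0.13, -0.57, -0.02], [-0.07, -0.28, -0.01]]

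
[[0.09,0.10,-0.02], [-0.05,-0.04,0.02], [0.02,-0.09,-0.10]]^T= [[0.09, -0.05, 0.02], [0.1, -0.04, -0.09], [-0.02, 0.02, -0.1]]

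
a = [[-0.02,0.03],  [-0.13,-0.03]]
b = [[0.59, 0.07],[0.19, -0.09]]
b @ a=[[-0.02, 0.02], [0.01, 0.01]]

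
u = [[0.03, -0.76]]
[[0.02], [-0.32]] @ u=[[0.00, -0.02], [-0.01, 0.24]]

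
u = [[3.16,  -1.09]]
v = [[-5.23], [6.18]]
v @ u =[[-16.53, 5.7],[19.53, -6.74]]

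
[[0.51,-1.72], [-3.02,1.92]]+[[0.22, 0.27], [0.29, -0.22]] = [[0.73, -1.45], [-2.73, 1.70]]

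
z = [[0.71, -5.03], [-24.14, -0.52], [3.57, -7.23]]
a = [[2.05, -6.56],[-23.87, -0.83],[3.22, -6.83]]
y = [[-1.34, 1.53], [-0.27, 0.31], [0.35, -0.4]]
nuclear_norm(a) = 33.66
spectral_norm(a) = 24.18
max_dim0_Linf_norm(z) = 24.14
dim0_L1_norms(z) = [28.42, 12.78]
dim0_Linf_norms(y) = [1.34, 1.53]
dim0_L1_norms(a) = [29.14, 14.22]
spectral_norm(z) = 24.42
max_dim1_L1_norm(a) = 24.7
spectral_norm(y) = 2.14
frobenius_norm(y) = 2.14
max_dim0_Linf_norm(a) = 23.87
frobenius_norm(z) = 25.96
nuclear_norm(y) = 2.14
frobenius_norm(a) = 25.98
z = y + a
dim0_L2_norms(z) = [24.41, 8.82]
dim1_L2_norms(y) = [2.03, 0.41, 0.53]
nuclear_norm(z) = 33.22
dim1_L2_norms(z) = [5.08, 24.15, 8.06]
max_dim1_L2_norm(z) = 24.15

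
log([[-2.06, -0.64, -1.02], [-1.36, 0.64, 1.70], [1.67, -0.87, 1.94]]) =[[0.62+2.77j,0.13+0.74j,-0.32+0.38j], [0.40+1.77j,0.63+0.47j,(1.09+0.24j)], [(0.44-0.74j),-0.61-0.20j,0.97-0.10j]]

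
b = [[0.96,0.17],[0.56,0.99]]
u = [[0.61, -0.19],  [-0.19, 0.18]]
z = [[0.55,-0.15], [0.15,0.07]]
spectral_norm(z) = 0.58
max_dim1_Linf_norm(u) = 0.61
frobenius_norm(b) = 1.50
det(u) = 0.07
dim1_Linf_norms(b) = [0.96, 0.99]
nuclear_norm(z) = 0.69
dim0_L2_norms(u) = [0.64, 0.26]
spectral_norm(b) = 1.36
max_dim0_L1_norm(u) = 0.8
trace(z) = 0.62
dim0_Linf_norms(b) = [0.96, 0.99]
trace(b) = 1.95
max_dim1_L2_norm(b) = 1.14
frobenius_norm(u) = 0.69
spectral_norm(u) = 0.68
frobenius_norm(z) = 0.59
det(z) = 0.06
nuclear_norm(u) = 0.79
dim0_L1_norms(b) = [1.52, 1.16]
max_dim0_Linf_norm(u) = 0.61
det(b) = 0.86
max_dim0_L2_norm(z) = 0.57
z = b @ u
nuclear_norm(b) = 1.99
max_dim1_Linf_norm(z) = 0.55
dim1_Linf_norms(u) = [0.61, 0.19]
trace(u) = 0.79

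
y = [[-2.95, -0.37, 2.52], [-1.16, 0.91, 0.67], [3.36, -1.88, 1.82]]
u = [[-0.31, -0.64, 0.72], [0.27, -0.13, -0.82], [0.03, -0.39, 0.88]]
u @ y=[[4.08, -1.82, 0.1],[-3.4, 1.32, -0.9],[3.32, -2.02, 1.42]]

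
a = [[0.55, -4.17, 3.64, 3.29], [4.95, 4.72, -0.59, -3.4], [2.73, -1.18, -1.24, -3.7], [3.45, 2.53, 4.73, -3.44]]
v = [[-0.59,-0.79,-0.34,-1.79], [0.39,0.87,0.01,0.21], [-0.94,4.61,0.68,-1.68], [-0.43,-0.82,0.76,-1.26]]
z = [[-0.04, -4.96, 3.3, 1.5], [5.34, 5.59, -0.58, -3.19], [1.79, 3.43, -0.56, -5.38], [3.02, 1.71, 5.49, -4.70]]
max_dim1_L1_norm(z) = 14.92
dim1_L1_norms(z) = [9.8, 14.7, 11.16, 14.92]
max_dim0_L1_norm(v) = 7.09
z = v + a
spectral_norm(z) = 12.27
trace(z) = 0.29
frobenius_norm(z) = 14.71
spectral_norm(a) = 10.58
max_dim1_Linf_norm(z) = 5.59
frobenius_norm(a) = 13.31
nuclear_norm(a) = 23.53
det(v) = 3.73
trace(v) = -0.30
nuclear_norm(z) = 24.27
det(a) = 655.34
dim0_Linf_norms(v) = [0.94, 4.61, 0.76, 1.79]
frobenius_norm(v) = 5.80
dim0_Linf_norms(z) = [5.34, 5.59, 5.49, 5.38]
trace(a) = 0.59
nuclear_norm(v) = 8.90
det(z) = 429.86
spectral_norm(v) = 5.09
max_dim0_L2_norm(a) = 6.92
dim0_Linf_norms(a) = [4.95, 4.72, 4.73, 3.7]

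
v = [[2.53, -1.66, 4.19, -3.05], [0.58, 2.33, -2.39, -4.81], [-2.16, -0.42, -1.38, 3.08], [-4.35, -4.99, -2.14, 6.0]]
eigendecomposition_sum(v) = [[0.22+0.00j, (0.21+0j), 0.11+0.00j, (-0.38-0j)], [3.16+0.00j, (2.99+0j), 1.64+0.00j, (-5.46-0j)], [-1.31+0.00j, (-1.23-0j), -0.68+0.00j, (2.26+0j)], [-4.02+0.00j, -3.79-0.00j, -2.09+0.00j, 6.94+0.00j]] + [[(-0.95+0j), -1.27-0.00j, (-0.87+0j), (-0.77+0j)],[(-0.61+0j), -0.82-0.00j, -0.56+0.00j, -0.50+0.00j],[(0.24-0j), (0.32+0j), (0.22-0j), 0.19-0.00j],[(-0.81+0j), (-1.09-0j), (-0.74+0j), -0.66+0.00j]] + [[(1.63-0.65j), -0.30-0.45j, (2.47-2.41j), -0.95+0.40j], [-0.98+0.08j, (0.08+0.29j), -1.73+0.88j, 0.58-0.05j], [(-0.55+0.71j), (0.25+0.12j), (-0.46+1.7j), (0.31-0.42j)], [0.24-0.12j, (-0.05-0.06j), (0.35-0.4j), (-0.14+0.07j)]] + [[(1.63+0.65j),-0.30+0.45j,(2.47+2.41j),-0.95-0.40j], [(-0.98-0.08j),0.08-0.29j,(-1.73-0.88j),(0.58+0.05j)], [(-0.55-0.71j),0.25-0.12j,-0.46-1.70j,0.31+0.42j], [(0.24+0.12j),-0.05+0.06j,(0.35+0.4j),(-0.14-0.07j)]]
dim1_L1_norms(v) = [11.43, 10.11, 7.04, 17.48]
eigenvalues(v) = [(9.47+0j), (-2.21+0j), (1.11+1.41j), (1.11-1.41j)]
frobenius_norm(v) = 13.09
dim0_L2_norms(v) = [5.51, 5.77, 5.45, 8.83]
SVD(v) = [[-0.34, 0.76, -0.40, -0.38], [-0.38, -0.61, -0.67, -0.19], [0.34, -0.18, 0.22, -0.90], [0.79, 0.11, -0.58, 0.13]] @ diag([11.360198720244492, 5.877416128945273, 2.7438491649553405, 0.36980595417501094]) @ [[-0.46,-0.39,-0.24,0.76],[0.25,-0.54,0.79,0.12],[0.23,0.70,0.31,0.6],[0.82,-0.26,-0.47,0.22]]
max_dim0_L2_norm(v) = 8.83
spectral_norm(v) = 11.36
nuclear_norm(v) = 20.35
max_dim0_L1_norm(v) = 16.94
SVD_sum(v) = [[1.77, 1.49, 0.9, -2.92], [1.98, 1.66, 1.01, -3.25], [-1.77, -1.49, -0.9, 2.92], [-4.18, -3.51, -2.13, 6.87]] + [[1.13, -2.41, 3.56, 0.56], [-0.91, 1.94, -2.87, -0.45], [-0.26, 0.55, -0.82, -0.13], [0.16, -0.34, 0.5, 0.08]] + [[-0.26, -0.78, -0.34, -0.66],  [-0.43, -1.29, -0.56, -1.1],  [0.14, 0.43, 0.19, 0.37],  [-0.37, -1.12, -0.49, -0.96]] + [[-0.11, 0.04, 0.07, -0.03], [-0.06, 0.02, 0.03, -0.02], [-0.27, 0.08, 0.15, -0.07], [0.04, -0.01, -0.02, 0.01]]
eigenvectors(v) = [[-0.04+0.00j,(0.67+0j),0.79+0.00j,(0.79-0j)],[-0.60+0.00j,(0.44+0j),-0.42-0.13j,(-0.42+0.13j)],[0.25+0.00j,-0.17+0.00j,(-0.35+0.21j),-0.35-0.21j],[0.76+0.00j,0.58+0.00j,(0.12-0.01j),0.12+0.01j]]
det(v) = -67.75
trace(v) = 9.48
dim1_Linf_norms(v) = [4.19, 4.81, 3.08, 6.0]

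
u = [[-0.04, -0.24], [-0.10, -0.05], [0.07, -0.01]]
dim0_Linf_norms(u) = [0.1, 0.24]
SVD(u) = [[0.95, -0.26], [0.3, 0.74], [-0.04, -0.63]] @ diag([0.25346907727051515, 0.11159492312660835]) @ [[-0.28, -0.96], [-0.96, 0.28]]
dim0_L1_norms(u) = [0.21, 0.3]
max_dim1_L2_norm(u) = 0.24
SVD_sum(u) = [[-0.07, -0.23], [-0.02, -0.07], [0.00, 0.01]] + [[0.03, -0.01], [-0.08, 0.02], [0.07, -0.02]]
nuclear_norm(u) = 0.37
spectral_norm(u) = 0.25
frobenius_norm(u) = 0.28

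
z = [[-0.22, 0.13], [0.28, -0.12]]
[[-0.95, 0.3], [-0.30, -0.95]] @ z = [[0.29,-0.16], [-0.20,0.08]]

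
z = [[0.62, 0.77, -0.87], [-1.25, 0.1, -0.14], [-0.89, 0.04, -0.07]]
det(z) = -0.01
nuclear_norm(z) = 2.82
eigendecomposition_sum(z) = [[0.31+0.02j,  (0.38-0.39j),  (-0.43+0.44j)], [-0.62+0.54j,  0.00+1.45j,  (-0-1.64j)], [(-0.44+0.36j),  (-0.02+1.01j),  0.02-1.14j]] + [[(0.31-0.02j), 0.38+0.39j, -0.43-0.44j],[-0.62-0.54j, -1.45j, (-0+1.64j)],[(-0.44-0.36j), -0.02-1.01j, (0.02+1.14j)]] + [[(-0-0j), 0.00-0.00j, -0.00+0.00j], [(-0.01-0j), 0.09-0.00j, -0.13+0.00j], [(-0.01-0j), 0.08-0.00j, (-0.12+0j)]]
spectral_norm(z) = 1.69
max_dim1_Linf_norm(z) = 1.25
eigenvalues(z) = [(0.34+0.33j), (0.34-0.33j), (-0.03+0j)]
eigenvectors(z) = [[(-0.21-0.21j), (-0.21+0.21j), 0j], [0.78+0.00j, (0.78-0j), (0.75+0j)], [0.55+0.01j, (0.55-0.01j), (0.66+0j)]]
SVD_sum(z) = [[0.89, 0.18, -0.19], [-1.10, -0.23, 0.23], [-0.80, -0.16, 0.17]] + [[-0.27, 0.59, -0.68], [-0.15, 0.32, -0.38], [-0.09, 0.21, -0.24]] + [[0.00, -0.0, -0.0], [-0.0, 0.00, 0.0], [0.0, -0.0, -0.00]]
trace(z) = 0.65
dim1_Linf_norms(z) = [0.87, 1.25, 0.89]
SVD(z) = [[-0.54, -0.84, 0.03], [0.68, -0.46, -0.57], [0.49, -0.29, 0.82]] @ diag([1.6934528786954193, 1.121207642721805, 0.0032816977941228375]) @ [[-0.96, -0.2, 0.2],[0.28, -0.63, 0.73],[0.01, -0.75, -0.66]]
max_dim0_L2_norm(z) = 1.65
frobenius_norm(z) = 2.03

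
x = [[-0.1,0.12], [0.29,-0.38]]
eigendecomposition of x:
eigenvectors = [[0.79,-0.31], [0.61,0.95]]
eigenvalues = [-0.01, -0.47]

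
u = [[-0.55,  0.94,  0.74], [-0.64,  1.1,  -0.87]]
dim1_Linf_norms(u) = [0.94, 1.1]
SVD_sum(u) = [[-0.46, 0.79, -0.18], [-0.7, 1.20, -0.27]] + [[-0.09, 0.15, 0.92], [0.06, -0.10, -0.60]]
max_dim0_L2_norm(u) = 1.45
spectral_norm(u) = 1.69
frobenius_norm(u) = 2.03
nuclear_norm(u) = 2.81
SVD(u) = [[-0.55, -0.84], [-0.84, 0.55]] @ diag([1.6923063672843917, 1.1163776956069598]) @ [[0.49, -0.85, 0.19], [0.10, -0.16, -0.98]]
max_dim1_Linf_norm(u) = 1.1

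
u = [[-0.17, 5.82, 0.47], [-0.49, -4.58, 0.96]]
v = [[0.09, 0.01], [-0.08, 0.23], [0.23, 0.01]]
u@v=[[-0.37, 1.34],[0.54, -1.05]]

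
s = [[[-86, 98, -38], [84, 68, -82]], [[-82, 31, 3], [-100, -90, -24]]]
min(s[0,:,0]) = -86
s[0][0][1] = 98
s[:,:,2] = [[-38, -82], [3, -24]]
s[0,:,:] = [[-86, 98, -38], [84, 68, -82]]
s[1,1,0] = -100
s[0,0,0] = -86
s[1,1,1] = -90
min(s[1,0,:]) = -82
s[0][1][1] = 68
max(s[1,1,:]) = -24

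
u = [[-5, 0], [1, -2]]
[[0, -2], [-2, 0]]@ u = [[-2, 4], [10, 0]]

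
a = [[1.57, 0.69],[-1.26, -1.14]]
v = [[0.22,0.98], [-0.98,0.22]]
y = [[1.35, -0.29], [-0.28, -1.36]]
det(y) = -1.92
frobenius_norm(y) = 1.96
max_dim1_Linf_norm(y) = 1.36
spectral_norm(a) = 2.38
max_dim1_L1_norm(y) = 1.64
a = v + y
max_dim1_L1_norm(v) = 1.2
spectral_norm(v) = 1.00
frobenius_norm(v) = 1.42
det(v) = 1.01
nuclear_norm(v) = 2.01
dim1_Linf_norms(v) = [0.98, 0.98]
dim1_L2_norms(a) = [1.71, 1.7]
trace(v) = 0.44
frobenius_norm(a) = 2.41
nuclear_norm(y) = 2.77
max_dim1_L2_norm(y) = 1.39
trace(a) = 0.43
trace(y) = -0.01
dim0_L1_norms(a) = [2.83, 1.83]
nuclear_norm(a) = 2.77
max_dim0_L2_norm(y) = 1.39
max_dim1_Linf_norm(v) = 0.98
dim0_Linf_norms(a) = [1.57, 1.14]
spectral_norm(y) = 1.39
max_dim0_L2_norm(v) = 1.0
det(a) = -0.92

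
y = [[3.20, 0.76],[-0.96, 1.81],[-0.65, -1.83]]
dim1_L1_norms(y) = [3.96, 2.77, 2.48]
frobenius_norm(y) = 4.33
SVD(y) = [[-0.93, 0.16], [0.08, -0.8], [0.36, 0.58]] @ diag([3.5046713111868932, 2.5502899836182444]) @ [[-0.94, -0.35], [0.35, -0.94]]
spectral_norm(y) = 3.50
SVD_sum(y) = [[3.06, 1.14],[-0.25, -0.09],[-1.17, -0.43]] + [[0.14, -0.38], [-0.71, 1.9], [0.52, -1.4]]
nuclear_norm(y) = 6.05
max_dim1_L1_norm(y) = 3.96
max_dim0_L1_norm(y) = 4.81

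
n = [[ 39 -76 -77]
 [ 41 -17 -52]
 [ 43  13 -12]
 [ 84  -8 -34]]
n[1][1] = -17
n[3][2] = -34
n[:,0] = [39, 41, 43, 84]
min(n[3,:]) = -34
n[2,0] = 43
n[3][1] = -8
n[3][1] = -8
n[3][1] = -8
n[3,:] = [84, -8, -34]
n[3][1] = -8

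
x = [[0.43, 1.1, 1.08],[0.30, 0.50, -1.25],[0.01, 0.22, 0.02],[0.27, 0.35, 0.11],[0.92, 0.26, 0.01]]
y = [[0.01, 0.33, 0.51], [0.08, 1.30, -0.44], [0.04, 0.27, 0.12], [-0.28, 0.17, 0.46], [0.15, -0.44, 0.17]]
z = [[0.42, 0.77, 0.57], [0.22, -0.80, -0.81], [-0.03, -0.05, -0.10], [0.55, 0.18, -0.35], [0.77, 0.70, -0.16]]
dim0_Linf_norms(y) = [0.28, 1.3, 0.51]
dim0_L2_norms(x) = [1.09, 1.3, 1.66]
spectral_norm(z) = 1.61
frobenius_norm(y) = 1.71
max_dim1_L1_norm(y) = 1.82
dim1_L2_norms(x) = [1.6, 1.38, 0.22, 0.46, 0.96]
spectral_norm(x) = 1.79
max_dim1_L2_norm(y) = 1.37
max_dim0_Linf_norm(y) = 1.3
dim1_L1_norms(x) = [2.61, 2.05, 0.25, 0.73, 1.19]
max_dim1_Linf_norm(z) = 0.81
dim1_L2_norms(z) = [1.05, 1.16, 0.12, 0.68, 1.05]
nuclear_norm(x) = 3.86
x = z + y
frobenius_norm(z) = 2.00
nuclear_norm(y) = 2.56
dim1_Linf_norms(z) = [0.77, 0.81, 0.1, 0.55, 0.77]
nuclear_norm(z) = 2.97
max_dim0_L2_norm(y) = 1.45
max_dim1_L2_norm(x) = 1.6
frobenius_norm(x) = 2.37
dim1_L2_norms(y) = [0.61, 1.37, 0.3, 0.56, 0.49]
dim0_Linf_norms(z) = [0.77, 0.8, 0.81]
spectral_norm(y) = 1.48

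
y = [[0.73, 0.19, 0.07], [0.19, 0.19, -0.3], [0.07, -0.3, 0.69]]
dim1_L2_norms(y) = [0.76, 0.4, 0.76]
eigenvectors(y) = [[-0.26, 0.92, -0.3], [0.88, 0.1, -0.47], [0.40, 0.39, 0.83]]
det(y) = -0.00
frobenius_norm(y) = 1.14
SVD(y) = [[-0.30, 0.92, -0.26], [-0.47, 0.10, 0.88], [0.83, 0.39, 0.4]] @ diag([0.8359683316290171, 0.7798863196465489, 0.005854651275566101]) @ [[-0.30,-0.47,0.83], [0.92,0.10,0.39], [0.26,-0.88,-0.4]]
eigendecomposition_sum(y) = [[-0.0,  0.00,  0.0],[0.0,  -0.00,  -0.00],[0.0,  -0.0,  -0.0]] + [[0.65, 0.07, 0.28], [0.07, 0.01, 0.03], [0.28, 0.03, 0.12]] + [[0.08, 0.12, -0.21], [0.12, 0.19, -0.33], [-0.21, -0.33, 0.57]]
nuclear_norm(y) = 1.62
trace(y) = 1.61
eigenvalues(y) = [-0.01, 0.78, 0.84]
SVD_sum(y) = [[0.08, 0.12, -0.21],[0.12, 0.19, -0.33],[-0.21, -0.33, 0.57]] + [[0.65, 0.07, 0.28], [0.07, 0.01, 0.03], [0.28, 0.03, 0.12]] + [[-0.0, 0.0, 0.0], [0.00, -0.00, -0.0], [0.0, -0.00, -0.00]]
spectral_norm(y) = 0.84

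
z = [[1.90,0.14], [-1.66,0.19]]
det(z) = 0.593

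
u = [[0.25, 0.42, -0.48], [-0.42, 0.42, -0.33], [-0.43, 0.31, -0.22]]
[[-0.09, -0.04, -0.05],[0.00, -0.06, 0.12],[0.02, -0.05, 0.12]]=u @ [[-0.12, 0.06, -0.23], [-0.06, -0.02, 0.13], [0.07, 0.09, 0.09]]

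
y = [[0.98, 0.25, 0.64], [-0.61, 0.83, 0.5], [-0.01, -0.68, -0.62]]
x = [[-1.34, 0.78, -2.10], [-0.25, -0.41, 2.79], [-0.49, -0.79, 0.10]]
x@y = [[-1.77, 1.74, 0.83], [-0.02, -2.30, -2.09], [0.0, -0.85, -0.77]]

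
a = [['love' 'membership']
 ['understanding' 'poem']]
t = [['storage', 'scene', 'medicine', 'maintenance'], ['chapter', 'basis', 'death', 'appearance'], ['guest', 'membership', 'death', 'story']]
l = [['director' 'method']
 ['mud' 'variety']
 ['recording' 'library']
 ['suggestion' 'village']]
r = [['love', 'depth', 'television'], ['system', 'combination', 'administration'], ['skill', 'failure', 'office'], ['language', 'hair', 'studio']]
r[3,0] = 'language'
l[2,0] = 'recording'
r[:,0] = ['love', 'system', 'skill', 'language']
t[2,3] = 'story'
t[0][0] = 'storage'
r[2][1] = 'failure'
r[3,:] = ['language', 'hair', 'studio']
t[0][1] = 'scene'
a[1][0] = 'understanding'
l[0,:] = ['director', 'method']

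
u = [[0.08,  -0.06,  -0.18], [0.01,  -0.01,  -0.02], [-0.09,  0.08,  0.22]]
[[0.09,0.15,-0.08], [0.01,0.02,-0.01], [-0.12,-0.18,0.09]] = u@ [[-0.48,0.62,-0.57], [-0.04,-0.28,0.05], [-0.72,-0.48,0.15]]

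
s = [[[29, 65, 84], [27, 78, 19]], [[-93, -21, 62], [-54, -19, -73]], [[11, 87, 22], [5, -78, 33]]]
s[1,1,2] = -73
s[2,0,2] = 22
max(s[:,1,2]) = 33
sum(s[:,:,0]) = -75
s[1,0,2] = 62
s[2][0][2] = 22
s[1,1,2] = -73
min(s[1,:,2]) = -73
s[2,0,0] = 11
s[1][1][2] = -73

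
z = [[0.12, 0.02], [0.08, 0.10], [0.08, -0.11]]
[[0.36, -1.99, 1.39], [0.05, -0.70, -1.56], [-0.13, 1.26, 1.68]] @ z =[[-0.0, -0.34],  [-0.17, 0.1],  [0.22, -0.06]]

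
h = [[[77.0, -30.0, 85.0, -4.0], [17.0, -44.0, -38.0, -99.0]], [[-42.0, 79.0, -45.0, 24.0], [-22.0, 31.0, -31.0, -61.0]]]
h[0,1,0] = 17.0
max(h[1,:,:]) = 79.0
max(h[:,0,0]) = 77.0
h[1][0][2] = -45.0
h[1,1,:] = [-22.0, 31.0, -31.0, -61.0]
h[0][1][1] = -44.0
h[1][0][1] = 79.0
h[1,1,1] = 31.0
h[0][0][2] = 85.0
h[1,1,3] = -61.0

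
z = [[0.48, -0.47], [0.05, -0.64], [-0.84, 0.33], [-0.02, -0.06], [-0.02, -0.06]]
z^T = [[0.48,0.05,-0.84,-0.02,-0.02], [-0.47,-0.64,0.33,-0.06,-0.06]]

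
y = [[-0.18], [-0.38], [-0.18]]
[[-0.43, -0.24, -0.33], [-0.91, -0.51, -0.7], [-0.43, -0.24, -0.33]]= y @ [[2.39, 1.34, 1.83]]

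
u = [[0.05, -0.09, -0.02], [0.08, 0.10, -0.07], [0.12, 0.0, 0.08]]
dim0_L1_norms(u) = [0.25, 0.19, 0.17]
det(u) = 0.00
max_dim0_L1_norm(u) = 0.25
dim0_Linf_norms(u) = [0.12, 0.1, 0.08]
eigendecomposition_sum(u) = [[(0.02+0.05j), -0.03+0.03j, -0.03-0.01j], [0.05-0.01j, 0.02+0.03j, -0.01+0.03j], [(0.04-0.03j), (0.04+0.02j), 0.00+0.03j]] + [[0.02-0.05j, (-0.03-0.03j), -0.03+0.01j], [0.05+0.01j, (0.02-0.03j), -0.01-0.03j], [0.04+0.03j, (0.04-0.02j), -0.03j]] + [[0.02+0.00j, (-0.04-0j), 0.04-0.00j], [(-0.02-0j), 0.05+0.00j, (-0.05+0j)], [(0.03+0j), (-0.07-0j), (0.07-0j)]]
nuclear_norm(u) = 0.39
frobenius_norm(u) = 0.23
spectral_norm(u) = 0.16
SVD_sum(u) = [[0.01, 0.0, 0.00], [0.1, 0.05, 0.0], [0.10, 0.05, 0.00]] + [[0.02, -0.06, 0.04], [-0.03, 0.07, -0.05], [0.03, -0.06, 0.05]] + [[0.02, -0.04, -0.06],[0.01, -0.01, -0.02],[-0.01, 0.02, 0.03]]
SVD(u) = [[-0.04,0.51,-0.86], [-0.71,-0.62,-0.34], [-0.70,0.6,0.39]] @ diag([0.158344017221475, 0.1429637009343453, 0.08711229778464288]) @ [[-0.90, -0.43, -0.04], [0.33, -0.76, 0.56], [-0.27, 0.50, 0.82]]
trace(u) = 0.23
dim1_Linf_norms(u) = [0.09, 0.1, 0.12]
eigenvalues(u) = [(0.04+0.11j), (0.04-0.11j), (0.14+0j)]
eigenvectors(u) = [[(-0.17+0.54j), (-0.17-0.54j), (0.38+0j)], [0.52+0.24j, (0.52-0.24j), (-0.55+0j)], [(0.59+0j), (0.59-0j), (0.75+0j)]]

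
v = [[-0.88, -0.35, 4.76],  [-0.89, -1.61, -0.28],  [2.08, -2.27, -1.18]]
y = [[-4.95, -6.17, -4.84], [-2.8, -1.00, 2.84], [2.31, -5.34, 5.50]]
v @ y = [[16.33, -19.64, 29.45], [8.27, 8.60, -1.8], [-6.67, -4.26, -23.0]]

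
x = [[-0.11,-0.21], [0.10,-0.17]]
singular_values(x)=[0.27, 0.15]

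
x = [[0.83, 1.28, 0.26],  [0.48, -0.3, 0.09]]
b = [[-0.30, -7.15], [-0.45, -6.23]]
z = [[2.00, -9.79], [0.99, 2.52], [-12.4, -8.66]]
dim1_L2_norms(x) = [1.55, 0.57]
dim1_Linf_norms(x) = [1.28, 0.48]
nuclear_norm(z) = 24.87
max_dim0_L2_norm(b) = 9.48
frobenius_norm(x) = 1.65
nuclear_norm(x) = 2.12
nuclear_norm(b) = 9.64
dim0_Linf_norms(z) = [12.4, 9.79]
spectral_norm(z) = 16.09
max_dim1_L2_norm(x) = 1.55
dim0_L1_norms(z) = [15.39, 20.97]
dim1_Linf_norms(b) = [7.15, 6.23]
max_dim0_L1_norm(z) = 20.97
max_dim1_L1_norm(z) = 21.06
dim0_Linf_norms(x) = [0.83, 1.28, 0.26]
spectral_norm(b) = 9.50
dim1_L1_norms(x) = [2.37, 0.87]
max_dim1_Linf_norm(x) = 1.28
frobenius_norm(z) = 18.33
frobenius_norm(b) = 9.50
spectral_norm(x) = 1.55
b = x @ z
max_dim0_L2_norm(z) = 13.31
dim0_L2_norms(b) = [0.54, 9.48]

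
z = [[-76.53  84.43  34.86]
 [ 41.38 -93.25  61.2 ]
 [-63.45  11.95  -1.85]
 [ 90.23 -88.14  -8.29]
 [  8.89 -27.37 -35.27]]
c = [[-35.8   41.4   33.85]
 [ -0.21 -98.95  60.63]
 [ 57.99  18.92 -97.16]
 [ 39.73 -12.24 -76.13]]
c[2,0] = 57.99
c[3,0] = 39.73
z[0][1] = 84.43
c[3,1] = -12.24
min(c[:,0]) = -35.8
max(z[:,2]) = 61.2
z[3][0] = 90.23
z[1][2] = 61.2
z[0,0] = -76.53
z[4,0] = 8.89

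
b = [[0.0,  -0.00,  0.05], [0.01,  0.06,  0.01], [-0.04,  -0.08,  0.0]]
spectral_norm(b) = 0.11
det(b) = 0.00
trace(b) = 0.06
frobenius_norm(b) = 0.12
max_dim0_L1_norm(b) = 0.14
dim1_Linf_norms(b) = [0.05, 0.06, 0.08]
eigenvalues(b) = [(0.01+0.04j), (0.01-0.04j), (0.04+0j)]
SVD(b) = [[0.03,-0.98,-0.18], [0.56,-0.13,0.82], [-0.83,-0.13,0.55]] @ diag([0.10731596623518624, 0.050663410064136646, 0.014714016164239379]) @ [[0.36, 0.93, 0.07], [0.07, 0.04, -1.0], [-0.93, 0.36, -0.05]]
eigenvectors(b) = [[0.74+0.00j, (0.74-0j), (-0.64+0j)],[(-0.04-0.16j), (-0.04+0.16j), (0.57+0j)],[(0.15+0.64j), 0.15-0.64j, (-0.51+0j)]]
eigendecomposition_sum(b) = [[(-0+0.02j), 0.03+0.03j, 0.03+0.00j], [(0.01-0j), 0.00-0.01j, -0.00-0.01j], [(-0.02+0j), (-0.02+0.03j), 0.01+0.03j]] + [[(-0-0.02j), (0.03-0.03j), 0.03-0.00j], [0.01+0.00j, 0.01j, (-0+0.01j)], [-0.02-0.00j, -0.02-0.03j, (0.01-0.03j)]] + [[0.00+0.00j, (-0.06+0j), -0.01+0.00j], [(-0-0j), (0.05-0j), (0.01-0j)], [0.00+0.00j, -0.05+0.00j, -0.01+0.00j]]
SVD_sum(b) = [[0.0, 0.0, 0.0], [0.02, 0.06, 0.0], [-0.03, -0.08, -0.01]] + [[-0.0, -0.0, 0.05], [-0.0, -0.0, 0.01], [-0.00, -0.0, 0.01]] + [[0.00, -0.00, 0.00], [-0.01, 0.0, -0.00], [-0.01, 0.00, -0.0]]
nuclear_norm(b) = 0.17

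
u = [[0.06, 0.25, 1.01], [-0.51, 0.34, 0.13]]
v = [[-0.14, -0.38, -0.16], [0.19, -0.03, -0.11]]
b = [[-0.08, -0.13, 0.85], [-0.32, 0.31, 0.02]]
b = u + v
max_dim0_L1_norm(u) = 1.14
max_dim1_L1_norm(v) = 0.68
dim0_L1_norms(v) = [0.33, 0.41, 0.27]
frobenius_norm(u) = 1.22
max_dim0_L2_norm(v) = 0.38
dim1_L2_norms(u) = [1.04, 0.63]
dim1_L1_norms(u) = [1.32, 0.98]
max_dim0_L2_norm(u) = 1.02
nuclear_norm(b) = 1.31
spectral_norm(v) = 0.44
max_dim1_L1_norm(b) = 1.06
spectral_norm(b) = 0.86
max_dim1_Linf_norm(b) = 0.85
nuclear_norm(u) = 1.65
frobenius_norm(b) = 0.97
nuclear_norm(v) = 0.66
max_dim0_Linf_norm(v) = 0.38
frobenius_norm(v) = 0.49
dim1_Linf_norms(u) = [1.01, 0.51]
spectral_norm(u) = 1.06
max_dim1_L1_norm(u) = 1.32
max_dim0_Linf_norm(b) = 0.85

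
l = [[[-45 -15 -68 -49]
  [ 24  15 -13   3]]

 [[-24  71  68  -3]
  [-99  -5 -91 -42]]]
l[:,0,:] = [[-45, -15, -68, -49], [-24, 71, 68, -3]]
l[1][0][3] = -3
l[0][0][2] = -68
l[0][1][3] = 3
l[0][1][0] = 24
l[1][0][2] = 68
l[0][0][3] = -49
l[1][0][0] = -24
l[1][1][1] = -5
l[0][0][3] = -49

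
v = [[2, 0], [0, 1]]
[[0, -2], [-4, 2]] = v @ [[0, -1], [-4, 2]]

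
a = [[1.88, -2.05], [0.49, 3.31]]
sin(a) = [[1.32, 1.90],[-0.45, -0.01]]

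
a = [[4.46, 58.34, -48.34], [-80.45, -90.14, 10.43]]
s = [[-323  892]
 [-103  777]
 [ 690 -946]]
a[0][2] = -48.34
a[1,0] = -80.45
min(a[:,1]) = -90.14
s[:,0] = [-323, -103, 690]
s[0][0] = -323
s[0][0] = -323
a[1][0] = -80.45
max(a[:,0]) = 4.46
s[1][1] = 777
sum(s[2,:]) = -256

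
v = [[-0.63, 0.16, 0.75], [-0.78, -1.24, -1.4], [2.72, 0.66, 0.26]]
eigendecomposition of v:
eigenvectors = [[-0.31, 0.48, -0.17], [0.61, -0.75, 0.97], [-0.73, -0.45, -0.15]]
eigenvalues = [0.85, -1.57, -0.89]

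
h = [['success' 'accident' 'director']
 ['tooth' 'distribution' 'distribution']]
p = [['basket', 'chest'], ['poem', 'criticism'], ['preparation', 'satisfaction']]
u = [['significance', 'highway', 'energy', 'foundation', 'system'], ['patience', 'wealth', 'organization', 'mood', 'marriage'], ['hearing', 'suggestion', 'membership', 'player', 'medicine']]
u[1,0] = 'patience'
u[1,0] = 'patience'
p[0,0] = 'basket'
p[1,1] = 'criticism'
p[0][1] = 'chest'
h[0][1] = 'accident'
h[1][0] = 'tooth'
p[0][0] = 'basket'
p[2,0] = 'preparation'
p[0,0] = 'basket'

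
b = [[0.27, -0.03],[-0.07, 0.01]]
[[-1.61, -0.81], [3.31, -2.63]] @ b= [[-0.38,0.04], [1.08,-0.13]]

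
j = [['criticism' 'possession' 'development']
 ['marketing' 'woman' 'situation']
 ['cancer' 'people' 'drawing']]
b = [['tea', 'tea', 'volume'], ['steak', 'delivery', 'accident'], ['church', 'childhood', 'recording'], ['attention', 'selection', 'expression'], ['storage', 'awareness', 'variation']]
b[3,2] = 'expression'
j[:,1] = ['possession', 'woman', 'people']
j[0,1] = 'possession'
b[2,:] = ['church', 'childhood', 'recording']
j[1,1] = 'woman'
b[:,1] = ['tea', 'delivery', 'childhood', 'selection', 'awareness']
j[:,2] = ['development', 'situation', 'drawing']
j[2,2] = 'drawing'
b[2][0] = 'church'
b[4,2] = 'variation'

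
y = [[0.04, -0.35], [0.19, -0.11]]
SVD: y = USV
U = [[-0.90, -0.43], [-0.43, 0.90]]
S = [0.38, 0.16]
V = [[-0.31, 0.95],[0.95, 0.31]]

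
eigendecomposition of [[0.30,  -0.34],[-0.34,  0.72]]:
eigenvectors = [[-0.87, 0.49], [-0.49, -0.87]]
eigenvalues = [0.11, 0.91]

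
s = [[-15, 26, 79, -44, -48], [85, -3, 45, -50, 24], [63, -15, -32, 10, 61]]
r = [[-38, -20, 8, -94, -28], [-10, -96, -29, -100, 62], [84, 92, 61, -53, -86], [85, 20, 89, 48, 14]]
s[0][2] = 79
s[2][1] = -15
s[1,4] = 24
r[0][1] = -20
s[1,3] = -50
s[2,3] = 10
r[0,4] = -28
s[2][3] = 10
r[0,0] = -38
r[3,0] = 85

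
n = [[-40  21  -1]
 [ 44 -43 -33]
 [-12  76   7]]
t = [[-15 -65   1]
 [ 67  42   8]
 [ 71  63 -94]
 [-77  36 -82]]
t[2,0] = 71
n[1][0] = 44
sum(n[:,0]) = -8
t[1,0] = 67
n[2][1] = 76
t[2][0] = 71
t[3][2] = -82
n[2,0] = -12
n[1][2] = -33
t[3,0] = -77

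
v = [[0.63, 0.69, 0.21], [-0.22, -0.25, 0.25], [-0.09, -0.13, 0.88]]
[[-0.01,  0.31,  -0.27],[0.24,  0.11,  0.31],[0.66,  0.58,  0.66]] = v @ [[-0.62, -0.01, 0.15], [0.33, 0.25, -0.73], [0.73, 0.69, 0.66]]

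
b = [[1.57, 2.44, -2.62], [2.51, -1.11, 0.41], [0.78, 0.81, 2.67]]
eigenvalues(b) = [(-2.67+0j), (2.9+1.47j), (2.9-1.47j)]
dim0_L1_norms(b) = [4.86, 4.36, 5.7]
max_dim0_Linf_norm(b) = 2.67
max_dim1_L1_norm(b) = 6.63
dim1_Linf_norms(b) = [2.62, 2.51, 2.67]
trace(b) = 3.13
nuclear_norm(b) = 9.43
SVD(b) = [[-0.9, -0.32, 0.28], [0.08, -0.78, -0.62], [0.42, -0.54, 0.73]] @ diag([4.1258040412671, 3.042487938737959, 2.257788332793419]) @ [[-0.22,-0.47,0.85], [-0.95,-0.12,-0.3], [-0.24,0.87,0.42]]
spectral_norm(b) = 4.13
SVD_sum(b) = [[0.81,1.77,-3.18], [-0.07,-0.16,0.29], [-0.37,-0.82,1.47]] + [[0.92, 0.11, 0.29], [2.24, 0.27, 0.72], [1.55, 0.19, 0.5]] + [[-0.15,  0.56,  0.27], [0.34,  -1.22,  -0.6], [-0.40,  1.44,  0.7]]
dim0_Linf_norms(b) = [2.51, 2.44, 2.67]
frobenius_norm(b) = 5.60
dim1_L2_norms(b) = [3.91, 2.77, 2.9]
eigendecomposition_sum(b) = [[(-0.65+0j), (1.22+0j), -0.41+0.00j],[(1.05-0j), -1.99-0.00j, (0.67-0j)],[-0.07+0.00j, 0.12+0.00j, (-0.04+0j)]] + [[1.11+0.55j, 0.61+0.44j, -1.11+1.62j], [(0.73-0.02j), 0.44+0.06j, -0.13+1.15j], [0.42-0.92j, 0.34-0.51j, (1.36+0.87j)]] + [[(1.11-0.55j), 0.61-0.44j, (-1.11-1.62j)], [(0.73+0.02j), (0.44-0.06j), -0.13-1.15j], [0.42+0.92j, (0.34+0.51j), (1.36-0.87j)]]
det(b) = -28.34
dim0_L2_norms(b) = [3.06, 2.8, 3.76]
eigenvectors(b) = [[0.52+0.00j, (-0.7+0j), (-0.7-0j)], [-0.85+0.00j, (-0.37+0.19j), -0.37-0.19j], [(0.05+0j), (0.02+0.58j), 0.02-0.58j]]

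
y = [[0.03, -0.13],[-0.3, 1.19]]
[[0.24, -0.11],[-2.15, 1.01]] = y @ [[-0.61, -0.66],[-1.96, 0.68]]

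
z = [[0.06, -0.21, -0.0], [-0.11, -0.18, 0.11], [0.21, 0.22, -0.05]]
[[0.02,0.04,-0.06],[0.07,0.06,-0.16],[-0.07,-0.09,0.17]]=z @ [[-0.11, -0.16, 0.28],[-0.14, -0.25, 0.38],[0.31, -0.05, -0.55]]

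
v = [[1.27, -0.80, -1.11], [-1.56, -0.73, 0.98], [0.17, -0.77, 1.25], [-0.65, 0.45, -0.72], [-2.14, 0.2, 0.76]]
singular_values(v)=[3.37, 1.87, 1.02]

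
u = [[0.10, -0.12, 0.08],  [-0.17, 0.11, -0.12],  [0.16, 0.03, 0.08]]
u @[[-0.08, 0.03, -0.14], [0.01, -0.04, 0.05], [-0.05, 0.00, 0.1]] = [[-0.01, 0.01, -0.01], [0.02, -0.01, 0.02], [-0.02, 0.0, -0.01]]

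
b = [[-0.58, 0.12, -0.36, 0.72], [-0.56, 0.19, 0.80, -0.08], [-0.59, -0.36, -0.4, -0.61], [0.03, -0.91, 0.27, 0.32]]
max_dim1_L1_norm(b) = 1.96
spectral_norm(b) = 1.01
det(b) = -1.00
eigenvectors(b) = [[(-0.33+0j), (0.79+0j), -0.19+0.31j, -0.19-0.31j],[0.58+0.00j, (-0.04+0j), (-0.57+0j), (-0.57-0j)],[(0.29+0j), (0.59+0j), (0.13-0.52j), 0.13+0.52j],[(-0.68+0j), (-0.16+0j), (-0.34-0.37j), (-0.34+0.37j)]]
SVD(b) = [[-0.28, 0.49, -0.77, 0.29], [0.28, 0.49, -0.1, -0.82], [-0.78, -0.38, -0.14, -0.48], [-0.48, 0.61, 0.62, 0.13]] @ diag([1.0092585591890124, 1.003015409111715, 0.9972215659933945, 0.9949403992731717]) @ [[0.45, 0.73, 0.5, 0.10], [-0.32, -0.26, 0.53, 0.74], [0.60, -0.62, 0.42, -0.27], [0.58, -0.06, -0.54, 0.61]]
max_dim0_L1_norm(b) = 1.83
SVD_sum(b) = [[-0.13, -0.21, -0.14, -0.03],[0.13, 0.21, 0.14, 0.03],[-0.35, -0.58, -0.40, -0.08],[-0.22, -0.36, -0.24, -0.05]] + [[-0.16, -0.13, 0.26, 0.37], [-0.16, -0.13, 0.26, 0.37], [0.12, 0.1, -0.2, -0.28], [-0.19, -0.16, 0.32, 0.45]] + [[-0.46, 0.48, -0.32, 0.20], [-0.06, 0.06, -0.04, 0.03], [-0.08, 0.09, -0.06, 0.04], [0.37, -0.38, 0.26, -0.16]] + [[0.17,-0.02,-0.16,0.18],[-0.47,0.05,0.44,-0.5],[-0.27,0.03,0.26,-0.29],[0.07,-0.01,-0.07,0.08]]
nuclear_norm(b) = 4.00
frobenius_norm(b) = 2.00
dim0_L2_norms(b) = [1.0, 1.0, 1.0, 1.0]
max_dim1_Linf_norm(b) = 0.91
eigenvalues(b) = [(1+0j), (-1+0j), (-0.23+0.97j), (-0.23-0.97j)]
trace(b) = -0.47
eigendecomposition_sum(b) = [[(0.11+0j), -0.20-0.00j, -0.10-0.00j, 0.23-0.00j], [(-0.19-0j), (0.34+0j), 0.17+0.00j, -0.40+0.00j], [(-0.09-0j), (0.17+0j), 0.08+0.00j, (-0.2+0j)], [(0.22+0j), -0.40-0.00j, (-0.2-0j), (0.46-0j)]] + [[-0.63+0.00j, (0.02-0j), (-0.46+0j), 0.13-0.00j], [(0.03-0j), -0.00+0.00j, 0.02-0.00j, (-0.01+0j)], [(-0.47+0j), 0.02-0.00j, (-0.35+0j), (0.1-0j)], [(0.13-0j), (-0+0j), 0.10-0.00j, -0.03+0.00j]] + [[(-0.03+0.13j), (0.15+0.15j), (0.1-0.16j), 0.18-0.01j], [(-0.2+0.07j), -0.08+0.32j, (0.31-0j), (0.16+0.24j)], [-0.01-0.20j, (-0.27-0.14j), (-0.07+0.28j), -0.26+0.09j], [(-0.16-0.09j), (-0.25+0.14j), 0.19+0.20j, (-0.06+0.25j)]] + [[-0.03-0.13j, 0.15-0.15j, 0.10+0.16j, 0.18+0.01j], [-0.20-0.07j, -0.08-0.32j, 0.31+0.00j, (0.16-0.24j)], [-0.01+0.20j, -0.27+0.14j, -0.07-0.28j, -0.26-0.09j], [(-0.16+0.09j), (-0.25-0.14j), (0.19-0.2j), (-0.06-0.25j)]]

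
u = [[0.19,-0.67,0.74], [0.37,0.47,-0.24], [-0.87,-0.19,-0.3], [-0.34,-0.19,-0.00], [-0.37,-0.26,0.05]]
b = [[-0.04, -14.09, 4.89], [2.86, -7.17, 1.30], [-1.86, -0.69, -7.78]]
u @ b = [[-3.3, 1.62, -5.7], [1.78, -8.42, 4.29], [0.05, 13.83, -2.17], [-0.53, 6.15, -1.91], [-0.82, 7.04, -2.54]]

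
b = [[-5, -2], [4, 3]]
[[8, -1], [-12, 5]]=b@[[0, -1], [-4, 3]]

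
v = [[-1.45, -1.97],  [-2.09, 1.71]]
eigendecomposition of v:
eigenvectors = [[-0.89, 0.43], [-0.45, -0.90]]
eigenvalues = [-2.44, 2.7]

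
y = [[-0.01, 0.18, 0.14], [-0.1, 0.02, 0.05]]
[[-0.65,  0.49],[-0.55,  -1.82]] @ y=[[-0.04,-0.11,-0.07], [0.19,-0.14,-0.17]]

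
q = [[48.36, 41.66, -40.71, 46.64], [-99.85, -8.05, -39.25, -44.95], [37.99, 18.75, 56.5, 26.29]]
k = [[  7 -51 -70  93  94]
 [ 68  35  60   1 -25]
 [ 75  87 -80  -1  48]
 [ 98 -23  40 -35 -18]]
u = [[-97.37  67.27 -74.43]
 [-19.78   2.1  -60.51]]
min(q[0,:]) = -40.71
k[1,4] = -25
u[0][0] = -97.37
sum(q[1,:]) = -192.09999999999997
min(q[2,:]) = 18.75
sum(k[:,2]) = -50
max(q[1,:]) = -8.05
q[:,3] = [46.64, -44.95, 26.29]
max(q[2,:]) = 56.5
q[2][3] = 26.29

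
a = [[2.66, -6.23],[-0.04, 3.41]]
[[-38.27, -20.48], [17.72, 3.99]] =a @ [[-2.28,-5.10], [5.17,1.11]]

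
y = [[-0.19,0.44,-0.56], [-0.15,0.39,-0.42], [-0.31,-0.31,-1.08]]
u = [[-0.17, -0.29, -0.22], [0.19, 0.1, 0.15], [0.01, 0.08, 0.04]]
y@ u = [[0.11, 0.05, 0.09], [0.10, 0.05, 0.07], [-0.02, -0.03, -0.02]]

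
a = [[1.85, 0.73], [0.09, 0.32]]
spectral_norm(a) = 2.00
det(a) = 0.53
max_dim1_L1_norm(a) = 2.58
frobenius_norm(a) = 2.02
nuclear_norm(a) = 2.26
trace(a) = 2.17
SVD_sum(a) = [[1.84, 0.75],[0.19, 0.08]] + [[0.01, -0.02], [-0.1, 0.24]]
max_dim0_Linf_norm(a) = 1.85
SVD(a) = [[-0.99, -0.1],  [-0.1, 0.99]] @ diag([1.999148080083312, 0.2632621391298174]) @ [[-0.93, -0.38], [-0.38, 0.93]]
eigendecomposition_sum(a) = [[1.84, 0.86], [0.11, 0.05]] + [[0.01,-0.13], [-0.02,0.27]]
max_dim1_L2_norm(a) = 1.99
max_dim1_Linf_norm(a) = 1.85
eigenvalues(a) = [1.89, 0.28]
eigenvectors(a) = [[1.0, -0.42], [0.06, 0.91]]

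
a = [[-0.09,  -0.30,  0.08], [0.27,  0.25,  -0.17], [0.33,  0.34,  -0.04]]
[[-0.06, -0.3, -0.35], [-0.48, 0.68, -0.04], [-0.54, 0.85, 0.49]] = a @ [[-2.69, 2.26, -0.22], [1.04, 0.33, 1.98], [0.08, 0.09, 2.78]]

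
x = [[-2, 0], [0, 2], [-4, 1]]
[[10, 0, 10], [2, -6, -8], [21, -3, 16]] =x@[[-5, 0, -5], [1, -3, -4]]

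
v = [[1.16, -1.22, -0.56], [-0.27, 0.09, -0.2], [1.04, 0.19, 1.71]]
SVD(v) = [[-0.07, -0.99, 0.1],[0.15, 0.09, 0.98],[-0.99, 0.08, 0.15]] @ diag([2.0340532618633307, 1.781298626113305, 0.0015913861877663719]) @ [[-0.56, -0.05, -0.83], [-0.61, 0.69, 0.38], [-0.55, -0.72, 0.42]]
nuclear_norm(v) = 3.82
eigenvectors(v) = [[(0.17-0.49j), (0.17+0.49j), (0.55+0j)], [0.11+0.05j, 0.11-0.05j, 0.72+0.00j], [(-0.85+0j), (-0.85-0j), (-0.42+0j)]]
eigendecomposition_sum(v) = [[0.58+0.53j, (-0.61-0.15j), (-0.28+0.45j)], [(-0.13+0.12j), (0.05-0.14j), -0.10-0.07j], [0.52-1.18j, 0.09+1.03j, (0.85+0.19j)]] + [[0.58-0.53j, (-0.61+0.15j), -0.28-0.45j], [-0.13-0.12j, (0.05+0.14j), (-0.1+0.07j)], [0.52+1.18j, (0.09-1.03j), (0.85-0.19j)]] + [[-0.00+0.00j, -0.00-0.00j, (-0+0j)],[(-0+0j), (-0-0j), -0.00+0.00j],[0.00-0.00j, 0.00+0.00j, -0j]]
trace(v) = 2.96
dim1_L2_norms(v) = [1.77, 0.35, 2.01]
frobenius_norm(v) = 2.70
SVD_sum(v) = [[0.07, 0.01, 0.11], [-0.18, -0.01, -0.26], [1.13, 0.09, 1.66]] + [[1.09, -1.23, -0.67],[-0.09, 0.11, 0.06],[-0.09, 0.10, 0.05]] + [[-0.0, -0.0, 0.0], [-0.0, -0.00, 0.00], [-0.00, -0.00, 0.0]]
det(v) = -0.01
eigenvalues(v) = [(1.48+0.59j), (1.48-0.59j), (-0+0j)]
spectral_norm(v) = 2.03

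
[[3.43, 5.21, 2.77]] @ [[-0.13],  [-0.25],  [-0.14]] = [[-2.14]]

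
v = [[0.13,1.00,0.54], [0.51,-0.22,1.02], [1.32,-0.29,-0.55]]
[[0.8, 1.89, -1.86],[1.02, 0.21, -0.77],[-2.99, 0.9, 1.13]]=v@[[-1.52, 1.08, 0.12], [0.04, 1.73, -1.29], [1.77, 0.04, -1.09]]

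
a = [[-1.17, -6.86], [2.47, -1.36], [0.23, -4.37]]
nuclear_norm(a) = 10.96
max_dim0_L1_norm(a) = 12.59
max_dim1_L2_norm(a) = 6.96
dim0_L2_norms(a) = [2.74, 8.25]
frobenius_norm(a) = 8.69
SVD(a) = [[-0.84, 0.28], [-0.15, -0.94], [-0.53, -0.18]] @ diag([8.259963612487027, 2.702184508946469]) @ [[0.06,1.00],  [-1.0,0.06]]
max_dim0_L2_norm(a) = 8.25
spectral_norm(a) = 8.26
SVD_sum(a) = [[-0.42,-6.91], [-0.07,-1.21], [-0.26,-4.34]] + [[-0.75, 0.05], [2.54, -0.15], [0.49, -0.03]]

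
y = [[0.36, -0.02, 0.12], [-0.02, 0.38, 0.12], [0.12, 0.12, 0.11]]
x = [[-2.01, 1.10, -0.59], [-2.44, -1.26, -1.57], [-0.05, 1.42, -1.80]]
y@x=[[-0.68, 0.59, -0.40],  [-0.89, -0.33, -0.8],  [-0.54, 0.14, -0.46]]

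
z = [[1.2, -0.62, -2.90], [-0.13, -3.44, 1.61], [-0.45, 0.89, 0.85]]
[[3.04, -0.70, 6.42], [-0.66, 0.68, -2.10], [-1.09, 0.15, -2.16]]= z @ [[-1.04, -1.30, -0.1], [-0.42, -0.26, -0.40], [-1.39, -0.24, -2.17]]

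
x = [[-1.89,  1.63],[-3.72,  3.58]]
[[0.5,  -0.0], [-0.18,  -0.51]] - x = [[2.39, -1.63],  [3.54, -4.09]]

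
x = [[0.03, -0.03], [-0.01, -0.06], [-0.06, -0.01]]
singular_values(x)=[0.07, 0.07]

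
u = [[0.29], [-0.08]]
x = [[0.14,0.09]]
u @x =[[0.04,0.03], [-0.01,-0.01]]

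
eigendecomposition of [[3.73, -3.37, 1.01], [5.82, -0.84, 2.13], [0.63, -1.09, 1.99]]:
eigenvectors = [[(0.3+0.49j), (0.3-0.49j), -0.30+0.00j], [0.80+0.00j, 0.80-0.00j, (0.1+0j)], [0.09+0.16j, (0.09-0.16j), (0.95+0j)]]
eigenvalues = [(1.6+4j), (1.6-4j), (1.67+0j)]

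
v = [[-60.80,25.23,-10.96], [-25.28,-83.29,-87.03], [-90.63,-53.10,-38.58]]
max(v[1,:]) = -25.28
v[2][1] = -53.1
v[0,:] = [-60.8, 25.23, -10.96]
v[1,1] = -83.29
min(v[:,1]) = -83.29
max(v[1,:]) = -25.28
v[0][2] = -10.96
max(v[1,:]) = -25.28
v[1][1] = -83.29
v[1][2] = -87.03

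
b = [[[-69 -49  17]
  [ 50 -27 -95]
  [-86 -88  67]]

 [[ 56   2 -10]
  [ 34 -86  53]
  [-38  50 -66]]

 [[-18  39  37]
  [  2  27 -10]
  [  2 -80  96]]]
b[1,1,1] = -86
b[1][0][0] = 56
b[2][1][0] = 2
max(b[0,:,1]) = -27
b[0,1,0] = 50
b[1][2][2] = -66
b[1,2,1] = 50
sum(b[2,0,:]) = 58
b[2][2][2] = 96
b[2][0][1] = 39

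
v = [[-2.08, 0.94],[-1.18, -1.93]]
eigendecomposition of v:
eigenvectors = [[-0.05+0.66j, -0.05-0.66j],[-0.75+0.00j, (-0.75-0j)]]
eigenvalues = [(-2+1.05j), (-2-1.05j)]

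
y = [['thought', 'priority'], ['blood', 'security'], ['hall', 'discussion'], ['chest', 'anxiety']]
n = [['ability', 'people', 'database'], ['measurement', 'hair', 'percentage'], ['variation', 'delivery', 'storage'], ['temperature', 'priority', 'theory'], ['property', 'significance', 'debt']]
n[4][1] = 'significance'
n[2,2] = 'storage'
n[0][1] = 'people'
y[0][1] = 'priority'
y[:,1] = ['priority', 'security', 'discussion', 'anxiety']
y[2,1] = 'discussion'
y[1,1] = 'security'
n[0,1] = 'people'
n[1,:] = ['measurement', 'hair', 'percentage']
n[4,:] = ['property', 'significance', 'debt']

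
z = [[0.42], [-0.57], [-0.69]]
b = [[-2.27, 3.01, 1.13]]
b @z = [[-3.45]]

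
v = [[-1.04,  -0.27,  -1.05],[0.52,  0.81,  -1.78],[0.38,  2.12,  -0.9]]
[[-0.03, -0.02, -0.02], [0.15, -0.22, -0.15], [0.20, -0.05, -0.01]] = v@[[0.05, -0.10, -0.07],[0.07, 0.04, 0.04],[-0.04, 0.11, 0.08]]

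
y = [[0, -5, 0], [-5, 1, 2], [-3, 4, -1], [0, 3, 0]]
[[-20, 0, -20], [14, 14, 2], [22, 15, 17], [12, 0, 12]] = y @ [[-2, -4, 0], [4, 0, 4], [0, -3, -1]]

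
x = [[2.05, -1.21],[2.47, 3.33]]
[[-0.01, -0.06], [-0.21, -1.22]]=x @ [[-0.03, -0.17], [-0.04, -0.24]]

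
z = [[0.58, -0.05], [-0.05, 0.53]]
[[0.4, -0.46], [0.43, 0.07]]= z@[[0.76, -0.79], [0.89, 0.06]]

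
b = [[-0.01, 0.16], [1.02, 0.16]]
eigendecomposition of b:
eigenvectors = [[-0.44, -0.31], [0.9, -0.95]]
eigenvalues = [-0.34, 0.49]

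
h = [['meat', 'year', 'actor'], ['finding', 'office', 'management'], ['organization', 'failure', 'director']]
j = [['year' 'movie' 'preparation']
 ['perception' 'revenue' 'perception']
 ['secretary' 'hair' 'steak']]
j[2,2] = 'steak'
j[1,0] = 'perception'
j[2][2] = 'steak'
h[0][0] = 'meat'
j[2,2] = 'steak'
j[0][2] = 'preparation'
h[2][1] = 'failure'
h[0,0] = 'meat'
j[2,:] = ['secretary', 'hair', 'steak']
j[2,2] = 'steak'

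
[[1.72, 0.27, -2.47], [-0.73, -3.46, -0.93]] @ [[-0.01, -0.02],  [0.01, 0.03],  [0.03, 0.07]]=[[-0.09, -0.2], [-0.06, -0.15]]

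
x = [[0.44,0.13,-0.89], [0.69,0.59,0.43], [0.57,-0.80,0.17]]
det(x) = 1.003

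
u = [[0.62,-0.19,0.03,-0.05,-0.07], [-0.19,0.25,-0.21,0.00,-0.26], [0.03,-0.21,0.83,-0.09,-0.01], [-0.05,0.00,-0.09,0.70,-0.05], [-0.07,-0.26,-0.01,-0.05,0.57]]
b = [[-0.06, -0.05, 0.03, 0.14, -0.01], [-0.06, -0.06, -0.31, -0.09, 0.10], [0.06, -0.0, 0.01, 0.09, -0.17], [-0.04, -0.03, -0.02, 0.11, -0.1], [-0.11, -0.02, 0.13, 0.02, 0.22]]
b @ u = [[-0.03, -0.00, 0.02, 0.1, 0.00], [-0.04, 0.04, -0.24, -0.04, 0.08], [0.04, 0.03, 0.0, 0.07, -0.11], [-0.02, 0.03, -0.02, 0.09, -0.05], [-0.08, -0.07, 0.1, -0.00, 0.14]]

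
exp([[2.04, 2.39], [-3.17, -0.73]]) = [[-0.62, 1.34], [-1.77, -2.17]]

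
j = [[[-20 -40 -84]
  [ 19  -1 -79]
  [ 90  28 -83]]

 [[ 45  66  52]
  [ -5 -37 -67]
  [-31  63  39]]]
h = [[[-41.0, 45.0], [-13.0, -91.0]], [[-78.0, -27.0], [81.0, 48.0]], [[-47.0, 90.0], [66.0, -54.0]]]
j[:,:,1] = [[-40, -1, 28], [66, -37, 63]]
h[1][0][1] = -27.0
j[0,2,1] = 28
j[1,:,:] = [[45, 66, 52], [-5, -37, -67], [-31, 63, 39]]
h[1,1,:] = [81.0, 48.0]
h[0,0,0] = -41.0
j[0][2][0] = 90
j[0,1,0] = 19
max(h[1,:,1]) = 48.0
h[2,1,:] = [66.0, -54.0]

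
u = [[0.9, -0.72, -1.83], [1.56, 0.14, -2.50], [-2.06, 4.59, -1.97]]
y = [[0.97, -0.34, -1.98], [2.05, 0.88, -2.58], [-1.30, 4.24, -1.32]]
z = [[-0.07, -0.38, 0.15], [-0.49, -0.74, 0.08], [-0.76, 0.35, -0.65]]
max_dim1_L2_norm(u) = 5.4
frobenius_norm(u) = 6.52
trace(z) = -1.46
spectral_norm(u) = 5.43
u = z + y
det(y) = -12.05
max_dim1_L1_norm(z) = 1.76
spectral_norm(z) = 1.07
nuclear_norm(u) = 9.50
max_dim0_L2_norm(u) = 4.65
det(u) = -9.47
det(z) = 0.00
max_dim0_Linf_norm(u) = 4.59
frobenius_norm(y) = 6.17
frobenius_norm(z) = 1.45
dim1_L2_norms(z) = [0.41, 0.89, 1.06]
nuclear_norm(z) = 2.04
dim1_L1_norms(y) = [3.29, 5.51, 6.86]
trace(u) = -0.93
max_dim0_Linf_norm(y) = 4.24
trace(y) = 0.53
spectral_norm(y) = 4.85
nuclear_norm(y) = 9.26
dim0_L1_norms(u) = [4.52, 5.45, 6.3]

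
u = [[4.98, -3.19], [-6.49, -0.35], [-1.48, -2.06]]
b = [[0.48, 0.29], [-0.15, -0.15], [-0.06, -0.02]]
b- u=[[-4.5,3.48], [6.34,0.20], [1.42,2.04]]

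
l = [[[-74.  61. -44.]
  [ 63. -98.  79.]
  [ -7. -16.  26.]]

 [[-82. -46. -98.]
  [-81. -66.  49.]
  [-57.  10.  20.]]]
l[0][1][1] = -98.0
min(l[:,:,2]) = -98.0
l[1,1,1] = -66.0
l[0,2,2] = 26.0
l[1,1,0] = -81.0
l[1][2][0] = -57.0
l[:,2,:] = [[-7.0, -16.0, 26.0], [-57.0, 10.0, 20.0]]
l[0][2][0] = -7.0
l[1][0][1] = -46.0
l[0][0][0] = -74.0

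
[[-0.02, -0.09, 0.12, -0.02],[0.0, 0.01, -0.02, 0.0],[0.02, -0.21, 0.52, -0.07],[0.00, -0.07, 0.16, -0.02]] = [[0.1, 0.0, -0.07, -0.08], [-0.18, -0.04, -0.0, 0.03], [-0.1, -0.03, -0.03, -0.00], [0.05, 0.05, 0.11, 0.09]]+[[-0.12, -0.09, 0.19, 0.06], [0.18, 0.05, -0.02, -0.03], [0.12, -0.18, 0.55, -0.07], [-0.05, -0.12, 0.05, -0.11]]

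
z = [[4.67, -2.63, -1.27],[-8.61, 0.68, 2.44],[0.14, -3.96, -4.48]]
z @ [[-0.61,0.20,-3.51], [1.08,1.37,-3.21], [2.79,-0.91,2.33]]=[[-9.23, -1.51, -10.91], [12.79, -3.01, 33.72], [-16.86, -1.32, 1.78]]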